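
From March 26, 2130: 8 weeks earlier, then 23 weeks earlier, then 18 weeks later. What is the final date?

December 25, 2129

Subtracting 8 weeks (= 56 days) from March 26, 2130:
Going back 26 days from March 26, 2130 reaches the end of the previous month; 56 − 26 = 30 left.
February 2130 has 28 days (2130 is not a leap year): 30 − 28 = 2 left.
January 2130 has 31 days; 31 − 2 = 29 → January 29, 2130.
Subtracting 23 weeks (= 161 days) from January 29, 2130:
Going back 29 days from January 29, 2130 reaches the end of the previous month; 161 − 29 = 132 left.
December 2129 has 31 days: 132 − 31 = 101 left.
November 2129 has 30 days: 101 − 30 = 71 left.
October 2129 has 31 days: 71 − 31 = 40 left.
September 2129 has 30 days: 40 − 30 = 10 left.
August 2129 has 31 days; 31 − 10 = 21 → August 21, 2129.
Counting forward 18 weeks (= 126 days) from August 21, 2129:
August has 31 days, so 31 − 21 = 10 days remain after August 21, 2129; 126 − 10 = 116 left.
September 2129 has 30 days: 116 − 30 = 86 left.
October 2129 has 31 days: 86 − 31 = 55 left.
November 2129 has 30 days: 55 − 30 = 25 left.
25 days into December 2129 → December 25, 2129.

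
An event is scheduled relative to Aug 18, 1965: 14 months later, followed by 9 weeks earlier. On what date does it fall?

August 16, 1966

Advancing 14 months from August 18, 1965:
month 8 + 14 = 22, which is month 10 of year 1966 → October 1966.
Day 18 is valid in October, giving October 18, 1966.
Subtracting 9 weeks (= 63 days) from October 18, 1966:
Going back 18 days from October 18, 1966 reaches the end of the previous month; 63 − 18 = 45 left.
September 1966 has 30 days: 45 − 30 = 15 left.
August 1966 has 31 days; 31 − 15 = 16 → August 16, 1966.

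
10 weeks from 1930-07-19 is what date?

Counting forward 10 weeks = 70 days from July 19, 1930.
July has 31 days, so 31 − 19 = 12 days remain after July 19, 1930; 70 − 12 = 58 left.
August 1930 has 31 days: 58 − 31 = 27 left.
27 days into September 1930 → September 27, 1930.

September 27, 1930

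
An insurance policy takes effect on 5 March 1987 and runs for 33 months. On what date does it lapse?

December 5, 1989

Adding 33 months from March 5, 1987.
month 3 + 33 = 36, which is month 12 of year 1989 → December 1989.
Day 5 is valid in December, giving December 5, 1989.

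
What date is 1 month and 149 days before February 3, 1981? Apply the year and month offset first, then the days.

August 7, 1980

Counting back 1 month and 149 days from February 3, 1981: first the month/year part, then the days.
month 2 − 1 = 1 → January 1981.
Day 3 is valid in January, giving January 3, 1981.
Now subtract 149 days from January 3, 1981.
Going back 3 days from January 3, 1981 reaches the end of the previous month; 149 − 3 = 146 left.
December 1980 has 31 days: 146 − 31 = 115 left.
November 1980 has 30 days: 115 − 30 = 85 left.
October 1980 has 31 days: 85 − 31 = 54 left.
September 1980 has 30 days: 54 − 30 = 24 left.
August 1980 has 31 days; 31 − 24 = 7 → August 7, 1980.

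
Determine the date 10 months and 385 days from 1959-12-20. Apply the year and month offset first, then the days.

November 9, 1961

Counting forward 10 months and 385 days from December 20, 1959: first the month/year part, then the days.
month 12 + 10 = 22, which is month 10 of year 1960 → October 1960.
Day 20 is valid in October, giving October 20, 1960.
Now add 385 days from October 20, 1960.
October has 31 days, so 31 − 20 = 11 days remain after October 20, 1960; 385 − 11 = 374 left.
November 1960 has 30 days: 374 − 30 = 344 left.
December 1960 has 31 days: 344 − 31 = 313 left.
January 1961 has 31 days: 313 − 31 = 282 left.
February 1961 has 28 days (1961 is not a leap year): 282 − 28 = 254 left.
March 1961 has 31 days: 254 − 31 = 223 left.
April 1961 has 30 days: 223 − 30 = 193 left.
May 1961 has 31 days: 193 − 31 = 162 left.
June 1961 has 30 days: 162 − 30 = 132 left.
July 1961 has 31 days: 132 − 31 = 101 left.
August 1961 has 31 days: 101 − 31 = 70 left.
September 1961 has 30 days: 70 − 30 = 40 left.
October 1961 has 31 days: 40 − 31 = 9 left.
9 days into November 1961 → November 9, 1961.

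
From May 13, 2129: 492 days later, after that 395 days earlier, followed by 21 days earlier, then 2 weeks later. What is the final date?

Counting forward 492 days from May 13, 2129:
May has 31 days, so 31 − 13 = 18 days remain after May 13, 2129; 492 − 18 = 474 left.
June 2129 has 30 days: 474 − 30 = 444 left.
July 2129 has 31 days: 444 − 31 = 413 left.
August 2129 has 31 days: 413 − 31 = 382 left.
September 2129 has 30 days: 382 − 30 = 352 left.
October 2129 has 31 days: 352 − 31 = 321 left.
November 2129 has 30 days: 321 − 30 = 291 left.
December 2129 has 31 days: 291 − 31 = 260 left.
January 2130 has 31 days: 260 − 31 = 229 left.
February 2130 has 28 days (2130 is not a leap year): 229 − 28 = 201 left.
March 2130 has 31 days: 201 − 31 = 170 left.
April 2130 has 30 days: 170 − 30 = 140 left.
May 2130 has 31 days: 140 − 31 = 109 left.
June 2130 has 30 days: 109 − 30 = 79 left.
July 2130 has 31 days: 79 − 31 = 48 left.
August 2130 has 31 days: 48 − 31 = 17 left.
17 days into September 2130 → September 17, 2130.
Going back 395 days from September 17, 2130:
Going back 17 days from September 17, 2130 reaches the end of the previous month; 395 − 17 = 378 left.
August 2130 has 31 days: 378 − 31 = 347 left.
July 2130 has 31 days: 347 − 31 = 316 left.
June 2130 has 30 days: 316 − 30 = 286 left.
May 2130 has 31 days: 286 − 31 = 255 left.
April 2130 has 30 days: 255 − 30 = 225 left.
March 2130 has 31 days: 225 − 31 = 194 left.
February 2130 has 28 days (2130 is not a leap year): 194 − 28 = 166 left.
January 2130 has 31 days: 166 − 31 = 135 left.
December 2129 has 31 days: 135 − 31 = 104 left.
November 2129 has 30 days: 104 − 30 = 74 left.
October 2129 has 31 days: 74 − 31 = 43 left.
September 2129 has 30 days: 43 − 30 = 13 left.
August 2129 has 31 days; 31 − 13 = 18 → August 18, 2129.
Going back 21 days from August 18, 2129:
Going back 18 days from August 18, 2129 reaches the end of the previous month; 21 − 18 = 3 left.
July 2129 has 31 days; 31 − 3 = 28 → July 28, 2129.
Counting forward 2 weeks (= 14 days) from July 28, 2129:
July has 31 days, so 31 − 28 = 3 days remain after July 28, 2129; 14 − 3 = 11 left.
11 days into August 2129 → August 11, 2129.

August 11, 2129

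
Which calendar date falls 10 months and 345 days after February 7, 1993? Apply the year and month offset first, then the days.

November 17, 1994

Advancing 10 months and 345 days from February 7, 1993: first the month/year part, then the days.
month 2 + 10 = 12 → December 1993.
Day 7 is valid in December, giving December 7, 1993.
Now add 345 days from December 7, 1993.
December has 31 days, so 31 − 7 = 24 days remain after December 7, 1993; 345 − 24 = 321 left.
January 1994 has 31 days: 321 − 31 = 290 left.
February 1994 has 28 days (1994 is not a leap year): 290 − 28 = 262 left.
March 1994 has 31 days: 262 − 31 = 231 left.
April 1994 has 30 days: 231 − 30 = 201 left.
May 1994 has 31 days: 201 − 31 = 170 left.
June 1994 has 30 days: 170 − 30 = 140 left.
July 1994 has 31 days: 140 − 31 = 109 left.
August 1994 has 31 days: 109 − 31 = 78 left.
September 1994 has 30 days: 78 − 30 = 48 left.
October 1994 has 31 days: 48 − 31 = 17 left.
17 days into November 1994 → November 17, 1994.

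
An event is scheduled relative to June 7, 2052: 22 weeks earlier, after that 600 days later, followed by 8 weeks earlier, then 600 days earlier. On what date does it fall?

November 10, 2051

Subtracting 22 weeks (= 154 days) from June 7, 2052:
Going back 7 days from June 7, 2052 reaches the end of the previous month; 154 − 7 = 147 left.
May 2052 has 31 days: 147 − 31 = 116 left.
April 2052 has 30 days: 116 − 30 = 86 left.
March 2052 has 31 days: 86 − 31 = 55 left.
February 2052 has 29 days (2052 is a leap year): 55 − 29 = 26 left.
January 2052 has 31 days; 31 − 26 = 5 → January 5, 2052.
Adding 600 days from January 5, 2052:
January has 31 days, so 31 − 5 = 26 days remain after January 5, 2052; 600 − 26 = 574 left.
February 2052 has 29 days (2052 is a leap year): 574 − 29 = 545 left.
March 2052 has 31 days: 545 − 31 = 514 left.
April 2052 has 30 days: 514 − 30 = 484 left.
May 2052 has 31 days: 484 − 31 = 453 left.
June 2052 has 30 days: 453 − 30 = 423 left.
July 2052 has 31 days: 423 − 31 = 392 left.
August 2052 has 31 days: 392 − 31 = 361 left.
September 2052 has 30 days: 361 − 30 = 331 left.
October 2052 has 31 days: 331 − 31 = 300 left.
November 2052 has 30 days: 300 − 30 = 270 left.
December 2052 has 31 days: 270 − 31 = 239 left.
January 2053 has 31 days: 239 − 31 = 208 left.
February 2053 has 28 days (2053 is not a leap year): 208 − 28 = 180 left.
March 2053 has 31 days: 180 − 31 = 149 left.
April 2053 has 30 days: 149 − 30 = 119 left.
May 2053 has 31 days: 119 − 31 = 88 left.
June 2053 has 30 days: 88 − 30 = 58 left.
July 2053 has 31 days: 58 − 31 = 27 left.
27 days into August 2053 → August 27, 2053.
Counting back 8 weeks (= 56 days) from August 27, 2053:
Going back 27 days from August 27, 2053 reaches the end of the previous month; 56 − 27 = 29 left.
July 2053 has 31 days; 31 − 29 = 2 → July 2, 2053.
Subtracting 600 days from July 2, 2053:
Going back 2 days from July 2, 2053 reaches the end of the previous month; 600 − 2 = 598 left.
June 2053 has 30 days: 598 − 30 = 568 left.
May 2053 has 31 days: 568 − 31 = 537 left.
April 2053 has 30 days: 537 − 30 = 507 left.
March 2053 has 31 days: 507 − 31 = 476 left.
February 2053 has 28 days (2053 is not a leap year): 476 − 28 = 448 left.
January 2053 has 31 days: 448 − 31 = 417 left.
December 2052 has 31 days: 417 − 31 = 386 left.
November 2052 has 30 days: 386 − 30 = 356 left.
October 2052 has 31 days: 356 − 31 = 325 left.
September 2052 has 30 days: 325 − 30 = 295 left.
August 2052 has 31 days: 295 − 31 = 264 left.
July 2052 has 31 days: 264 − 31 = 233 left.
June 2052 has 30 days: 233 − 30 = 203 left.
May 2052 has 31 days: 203 − 31 = 172 left.
April 2052 has 30 days: 172 − 30 = 142 left.
March 2052 has 31 days: 142 − 31 = 111 left.
February 2052 has 29 days (2052 is a leap year): 111 − 29 = 82 left.
January 2052 has 31 days: 82 − 31 = 51 left.
December 2051 has 31 days: 51 − 31 = 20 left.
November 2051 has 30 days; 30 − 20 = 10 → November 10, 2051.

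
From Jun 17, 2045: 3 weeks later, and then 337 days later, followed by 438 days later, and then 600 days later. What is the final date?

April 13, 2049

Counting forward 3 weeks (= 21 days) from June 17, 2045:
June has 30 days, so 30 − 17 = 13 days remain after June 17, 2045; 21 − 13 = 8 left.
8 days into July 2045 → July 8, 2045.
Advancing 337 days from July 8, 2045:
July has 31 days, so 31 − 8 = 23 days remain after July 8, 2045; 337 − 23 = 314 left.
August 2045 has 31 days: 314 − 31 = 283 left.
September 2045 has 30 days: 283 − 30 = 253 left.
October 2045 has 31 days: 253 − 31 = 222 left.
November 2045 has 30 days: 222 − 30 = 192 left.
December 2045 has 31 days: 192 − 31 = 161 left.
January 2046 has 31 days: 161 − 31 = 130 left.
February 2046 has 28 days (2046 is not a leap year): 130 − 28 = 102 left.
March 2046 has 31 days: 102 − 31 = 71 left.
April 2046 has 30 days: 71 − 30 = 41 left.
May 2046 has 31 days: 41 − 31 = 10 left.
10 days into June 2046 → June 10, 2046.
Counting forward 438 days from June 10, 2046:
June has 30 days, so 30 − 10 = 20 days remain after June 10, 2046; 438 − 20 = 418 left.
July 2046 has 31 days: 418 − 31 = 387 left.
August 2046 has 31 days: 387 − 31 = 356 left.
September 2046 has 30 days: 356 − 30 = 326 left.
October 2046 has 31 days: 326 − 31 = 295 left.
November 2046 has 30 days: 295 − 30 = 265 left.
December 2046 has 31 days: 265 − 31 = 234 left.
January 2047 has 31 days: 234 − 31 = 203 left.
February 2047 has 28 days (2047 is not a leap year): 203 − 28 = 175 left.
March 2047 has 31 days: 175 − 31 = 144 left.
April 2047 has 30 days: 144 − 30 = 114 left.
May 2047 has 31 days: 114 − 31 = 83 left.
June 2047 has 30 days: 83 − 30 = 53 left.
July 2047 has 31 days: 53 − 31 = 22 left.
22 days into August 2047 → August 22, 2047.
Advancing 600 days from August 22, 2047:
August has 31 days, so 31 − 22 = 9 days remain after August 22, 2047; 600 − 9 = 591 left.
September 2047 has 30 days: 591 − 30 = 561 left.
October 2047 has 31 days: 561 − 31 = 530 left.
November 2047 has 30 days: 530 − 30 = 500 left.
December 2047 has 31 days: 500 − 31 = 469 left.
January 2048 has 31 days: 469 − 31 = 438 left.
February 2048 has 29 days (2048 is a leap year): 438 − 29 = 409 left.
March 2048 has 31 days: 409 − 31 = 378 left.
April 2048 has 30 days: 378 − 30 = 348 left.
May 2048 has 31 days: 348 − 31 = 317 left.
June 2048 has 30 days: 317 − 30 = 287 left.
July 2048 has 31 days: 287 − 31 = 256 left.
August 2048 has 31 days: 256 − 31 = 225 left.
September 2048 has 30 days: 225 − 30 = 195 left.
October 2048 has 31 days: 195 − 31 = 164 left.
November 2048 has 30 days: 164 − 30 = 134 left.
December 2048 has 31 days: 134 − 31 = 103 left.
January 2049 has 31 days: 103 − 31 = 72 left.
February 2049 has 28 days (2049 is not a leap year): 72 − 28 = 44 left.
March 2049 has 31 days: 44 − 31 = 13 left.
13 days into April 2049 → April 13, 2049.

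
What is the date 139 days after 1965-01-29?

June 17, 1965

Advancing 139 days from January 29, 1965.
January has 31 days, so 31 − 29 = 2 days remain after January 29, 1965; 139 − 2 = 137 left.
February 1965 has 28 days (1965 is not a leap year): 137 − 28 = 109 left.
March 1965 has 31 days: 109 − 31 = 78 left.
April 1965 has 30 days: 78 − 30 = 48 left.
May 1965 has 31 days: 48 − 31 = 17 left.
17 days into June 1965 → June 17, 1965.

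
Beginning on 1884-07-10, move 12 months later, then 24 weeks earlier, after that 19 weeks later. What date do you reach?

Counting forward 12 months from July 10, 1884:
month 7 + 12 = 19, which is month 7 of year 1885 → July 1885.
Day 10 is valid in July, giving July 10, 1885.
Counting back 24 weeks (= 168 days) from July 10, 1885:
Going back 10 days from July 10, 1885 reaches the end of the previous month; 168 − 10 = 158 left.
June 1885 has 30 days: 158 − 30 = 128 left.
May 1885 has 31 days: 128 − 31 = 97 left.
April 1885 has 30 days: 97 − 30 = 67 left.
March 1885 has 31 days: 67 − 31 = 36 left.
February 1885 has 28 days (1885 is not a leap year): 36 − 28 = 8 left.
January 1885 has 31 days; 31 − 8 = 23 → January 23, 1885.
Adding 19 weeks (= 133 days) from January 23, 1885:
January has 31 days, so 31 − 23 = 8 days remain after January 23, 1885; 133 − 8 = 125 left.
February 1885 has 28 days (1885 is not a leap year): 125 − 28 = 97 left.
March 1885 has 31 days: 97 − 31 = 66 left.
April 1885 has 30 days: 66 − 30 = 36 left.
May 1885 has 31 days: 36 − 31 = 5 left.
5 days into June 1885 → June 5, 1885.

June 5, 1885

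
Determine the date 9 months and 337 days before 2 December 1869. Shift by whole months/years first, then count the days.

March 30, 1868

Counting back 9 months and 337 days from December 2, 1869: first the month/year part, then the days.
month 12 − 9 = 3 → March 1869.
Day 2 is valid in March, giving March 2, 1869.
Now subtract 337 days from March 2, 1869.
Going back 2 days from March 2, 1869 reaches the end of the previous month; 337 − 2 = 335 left.
February 1869 has 28 days (1869 is not a leap year): 335 − 28 = 307 left.
January 1869 has 31 days: 307 − 31 = 276 left.
December 1868 has 31 days: 276 − 31 = 245 left.
November 1868 has 30 days: 245 − 30 = 215 left.
October 1868 has 31 days: 215 − 31 = 184 left.
September 1868 has 30 days: 184 − 30 = 154 left.
August 1868 has 31 days: 154 − 31 = 123 left.
July 1868 has 31 days: 123 − 31 = 92 left.
June 1868 has 30 days: 92 − 30 = 62 left.
May 1868 has 31 days: 62 − 31 = 31 left.
April 1868 has 30 days: 31 − 30 = 1 left.
March 1868 has 31 days; 31 − 1 = 30 → March 30, 1868.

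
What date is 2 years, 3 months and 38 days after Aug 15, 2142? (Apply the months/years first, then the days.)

December 23, 2144

Adding 2 years, 3 months and 38 days from August 15, 2142: first the month/year part, then the days.
+2 years → 2144; month 8 + 3 = 11 → November 2144.
Day 15 is valid in November, giving November 15, 2144.
Now add 38 days from November 15, 2144.
November has 30 days, so 30 − 15 = 15 days remain after November 15, 2144; 38 − 15 = 23 left.
23 days into December 2144 → December 23, 2144.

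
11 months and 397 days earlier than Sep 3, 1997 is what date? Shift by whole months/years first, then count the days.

Going back 11 months and 397 days from September 3, 1997: first the month/year part, then the days.
month 9 − 11 = -2, which is month 10 of year 1996 → October 1996.
Day 3 is valid in October, giving October 3, 1996.
Now subtract 397 days from October 3, 1996.
Going back 3 days from October 3, 1996 reaches the end of the previous month; 397 − 3 = 394 left.
September 1996 has 30 days: 394 − 30 = 364 left.
August 1996 has 31 days: 364 − 31 = 333 left.
July 1996 has 31 days: 333 − 31 = 302 left.
June 1996 has 30 days: 302 − 30 = 272 left.
May 1996 has 31 days: 272 − 31 = 241 left.
April 1996 has 30 days: 241 − 30 = 211 left.
March 1996 has 31 days: 211 − 31 = 180 left.
February 1996 has 29 days (1996 is a leap year): 180 − 29 = 151 left.
January 1996 has 31 days: 151 − 31 = 120 left.
December 1995 has 31 days: 120 − 31 = 89 left.
November 1995 has 30 days: 89 − 30 = 59 left.
October 1995 has 31 days: 59 − 31 = 28 left.
September 1995 has 30 days; 30 − 28 = 2 → September 2, 1995.

September 2, 1995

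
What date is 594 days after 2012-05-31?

Advancing 594 days from May 31, 2012.
May has 31 days, so 31 − 31 = 0 days remain after May 31, 2012; 594 − 0 = 594 left.
June 2012 has 30 days: 594 − 30 = 564 left.
July 2012 has 31 days: 564 − 31 = 533 left.
August 2012 has 31 days: 533 − 31 = 502 left.
September 2012 has 30 days: 502 − 30 = 472 left.
October 2012 has 31 days: 472 − 31 = 441 left.
November 2012 has 30 days: 441 − 30 = 411 left.
December 2012 has 31 days: 411 − 31 = 380 left.
January 2013 has 31 days: 380 − 31 = 349 left.
February 2013 has 28 days (2013 is not a leap year): 349 − 28 = 321 left.
March 2013 has 31 days: 321 − 31 = 290 left.
April 2013 has 30 days: 290 − 30 = 260 left.
May 2013 has 31 days: 260 − 31 = 229 left.
June 2013 has 30 days: 229 − 30 = 199 left.
July 2013 has 31 days: 199 − 31 = 168 left.
August 2013 has 31 days: 168 − 31 = 137 left.
September 2013 has 30 days: 137 − 30 = 107 left.
October 2013 has 31 days: 107 − 31 = 76 left.
November 2013 has 30 days: 76 − 30 = 46 left.
December 2013 has 31 days: 46 − 31 = 15 left.
15 days into January 2014 → January 15, 2014.

January 15, 2014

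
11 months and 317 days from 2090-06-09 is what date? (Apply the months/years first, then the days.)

Counting forward 11 months and 317 days from June 9, 2090: first the month/year part, then the days.
month 6 + 11 = 17, which is month 5 of year 2091 → May 2091.
Day 9 is valid in May, giving May 9, 2091.
Now add 317 days from May 9, 2091.
May has 31 days, so 31 − 9 = 22 days remain after May 9, 2091; 317 − 22 = 295 left.
June 2091 has 30 days: 295 − 30 = 265 left.
July 2091 has 31 days: 265 − 31 = 234 left.
August 2091 has 31 days: 234 − 31 = 203 left.
September 2091 has 30 days: 203 − 30 = 173 left.
October 2091 has 31 days: 173 − 31 = 142 left.
November 2091 has 30 days: 142 − 30 = 112 left.
December 2091 has 31 days: 112 − 31 = 81 left.
January 2092 has 31 days: 81 − 31 = 50 left.
February 2092 has 29 days (2092 is a leap year): 50 − 29 = 21 left.
21 days into March 2092 → March 21, 2092.

March 21, 2092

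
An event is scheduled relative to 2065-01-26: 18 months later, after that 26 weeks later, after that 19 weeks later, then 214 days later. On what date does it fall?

Counting forward 18 months from January 26, 2065:
month 1 + 18 = 19, which is month 7 of year 2066 → July 2066.
Day 26 is valid in July, giving July 26, 2066.
Advancing 26 weeks (= 182 days) from July 26, 2066:
July has 31 days, so 31 − 26 = 5 days remain after July 26, 2066; 182 − 5 = 177 left.
August 2066 has 31 days: 177 − 31 = 146 left.
September 2066 has 30 days: 146 − 30 = 116 left.
October 2066 has 31 days: 116 − 31 = 85 left.
November 2066 has 30 days: 85 − 30 = 55 left.
December 2066 has 31 days: 55 − 31 = 24 left.
24 days into January 2067 → January 24, 2067.
Adding 19 weeks (= 133 days) from January 24, 2067:
January has 31 days, so 31 − 24 = 7 days remain after January 24, 2067; 133 − 7 = 126 left.
February 2067 has 28 days (2067 is not a leap year): 126 − 28 = 98 left.
March 2067 has 31 days: 98 − 31 = 67 left.
April 2067 has 30 days: 67 − 30 = 37 left.
May 2067 has 31 days: 37 − 31 = 6 left.
6 days into June 2067 → June 6, 2067.
Counting forward 214 days from June 6, 2067:
June has 30 days, so 30 − 6 = 24 days remain after June 6, 2067; 214 − 24 = 190 left.
July 2067 has 31 days: 190 − 31 = 159 left.
August 2067 has 31 days: 159 − 31 = 128 left.
September 2067 has 30 days: 128 − 30 = 98 left.
October 2067 has 31 days: 98 − 31 = 67 left.
November 2067 has 30 days: 67 − 30 = 37 left.
December 2067 has 31 days: 37 − 31 = 6 left.
6 days into January 2068 → January 6, 2068.

January 6, 2068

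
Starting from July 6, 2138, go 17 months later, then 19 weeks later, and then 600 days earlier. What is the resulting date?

August 26, 2138

Counting forward 17 months from July 6, 2138:
month 7 + 17 = 24, which is month 12 of year 2139 → December 2139.
Day 6 is valid in December, giving December 6, 2139.
Advancing 19 weeks (= 133 days) from December 6, 2139:
December has 31 days, so 31 − 6 = 25 days remain after December 6, 2139; 133 − 25 = 108 left.
January 2140 has 31 days: 108 − 31 = 77 left.
February 2140 has 29 days (2140 is a leap year): 77 − 29 = 48 left.
March 2140 has 31 days: 48 − 31 = 17 left.
17 days into April 2140 → April 17, 2140.
Counting back 600 days from April 17, 2140:
Going back 17 days from April 17, 2140 reaches the end of the previous month; 600 − 17 = 583 left.
March 2140 has 31 days: 583 − 31 = 552 left.
February 2140 has 29 days (2140 is a leap year): 552 − 29 = 523 left.
January 2140 has 31 days: 523 − 31 = 492 left.
December 2139 has 31 days: 492 − 31 = 461 left.
November 2139 has 30 days: 461 − 30 = 431 left.
October 2139 has 31 days: 431 − 31 = 400 left.
September 2139 has 30 days: 400 − 30 = 370 left.
August 2139 has 31 days: 370 − 31 = 339 left.
July 2139 has 31 days: 339 − 31 = 308 left.
June 2139 has 30 days: 308 − 30 = 278 left.
May 2139 has 31 days: 278 − 31 = 247 left.
April 2139 has 30 days: 247 − 30 = 217 left.
March 2139 has 31 days: 217 − 31 = 186 left.
February 2139 has 28 days (2139 is not a leap year): 186 − 28 = 158 left.
January 2139 has 31 days: 158 − 31 = 127 left.
December 2138 has 31 days: 127 − 31 = 96 left.
November 2138 has 30 days: 96 − 30 = 66 left.
October 2138 has 31 days: 66 − 31 = 35 left.
September 2138 has 30 days: 35 − 30 = 5 left.
August 2138 has 31 days; 31 − 5 = 26 → August 26, 2138.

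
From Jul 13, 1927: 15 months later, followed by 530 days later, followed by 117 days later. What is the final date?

Counting forward 15 months from July 13, 1927:
month 7 + 15 = 22, which is month 10 of year 1928 → October 1928.
Day 13 is valid in October, giving October 13, 1928.
Adding 530 days from October 13, 1928:
October has 31 days, so 31 − 13 = 18 days remain after October 13, 1928; 530 − 18 = 512 left.
November 1928 has 30 days: 512 − 30 = 482 left.
December 1928 has 31 days: 482 − 31 = 451 left.
January 1929 has 31 days: 451 − 31 = 420 left.
February 1929 has 28 days (1929 is not a leap year): 420 − 28 = 392 left.
March 1929 has 31 days: 392 − 31 = 361 left.
April 1929 has 30 days: 361 − 30 = 331 left.
May 1929 has 31 days: 331 − 31 = 300 left.
June 1929 has 30 days: 300 − 30 = 270 left.
July 1929 has 31 days: 270 − 31 = 239 left.
August 1929 has 31 days: 239 − 31 = 208 left.
September 1929 has 30 days: 208 − 30 = 178 left.
October 1929 has 31 days: 178 − 31 = 147 left.
November 1929 has 30 days: 147 − 30 = 117 left.
December 1929 has 31 days: 117 − 31 = 86 left.
January 1930 has 31 days: 86 − 31 = 55 left.
February 1930 has 28 days (1930 is not a leap year): 55 − 28 = 27 left.
27 days into March 1930 → March 27, 1930.
Adding 117 days from March 27, 1930:
March has 31 days, so 31 − 27 = 4 days remain after March 27, 1930; 117 − 4 = 113 left.
April 1930 has 30 days: 113 − 30 = 83 left.
May 1930 has 31 days: 83 − 31 = 52 left.
June 1930 has 30 days: 52 − 30 = 22 left.
22 days into July 1930 → July 22, 1930.

July 22, 1930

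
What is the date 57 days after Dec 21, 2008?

February 16, 2009

Advancing 57 days from December 21, 2008.
December has 31 days, so 31 − 21 = 10 days remain after December 21, 2008; 57 − 10 = 47 left.
January 2009 has 31 days: 47 − 31 = 16 left.
16 days into February 2009 → February 16, 2009.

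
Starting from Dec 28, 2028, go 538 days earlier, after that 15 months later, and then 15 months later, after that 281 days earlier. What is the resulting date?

Counting back 538 days from December 28, 2028:
Going back 28 days from December 28, 2028 reaches the end of the previous month; 538 − 28 = 510 left.
November 2028 has 30 days: 510 − 30 = 480 left.
October 2028 has 31 days: 480 − 31 = 449 left.
September 2028 has 30 days: 449 − 30 = 419 left.
August 2028 has 31 days: 419 − 31 = 388 left.
July 2028 has 31 days: 388 − 31 = 357 left.
June 2028 has 30 days: 357 − 30 = 327 left.
May 2028 has 31 days: 327 − 31 = 296 left.
April 2028 has 30 days: 296 − 30 = 266 left.
March 2028 has 31 days: 266 − 31 = 235 left.
February 2028 has 29 days (2028 is a leap year): 235 − 29 = 206 left.
January 2028 has 31 days: 206 − 31 = 175 left.
December 2027 has 31 days: 175 − 31 = 144 left.
November 2027 has 30 days: 144 − 30 = 114 left.
October 2027 has 31 days: 114 − 31 = 83 left.
September 2027 has 30 days: 83 − 30 = 53 left.
August 2027 has 31 days: 53 − 31 = 22 left.
July 2027 has 31 days; 31 − 22 = 9 → July 9, 2027.
Advancing 15 months from July 9, 2027:
month 7 + 15 = 22, which is month 10 of year 2028 → October 2028.
Day 9 is valid in October, giving October 9, 2028.
Adding 15 months from October 9, 2028:
month 10 + 15 = 25, which is month 1 of year 2030 → January 2030.
Day 9 is valid in January, giving January 9, 2030.
Going back 281 days from January 9, 2030:
Going back 9 days from January 9, 2030 reaches the end of the previous month; 281 − 9 = 272 left.
December 2029 has 31 days: 272 − 31 = 241 left.
November 2029 has 30 days: 241 − 30 = 211 left.
October 2029 has 31 days: 211 − 31 = 180 left.
September 2029 has 30 days: 180 − 30 = 150 left.
August 2029 has 31 days: 150 − 31 = 119 left.
July 2029 has 31 days: 119 − 31 = 88 left.
June 2029 has 30 days: 88 − 30 = 58 left.
May 2029 has 31 days: 58 − 31 = 27 left.
April 2029 has 30 days; 30 − 27 = 3 → April 3, 2029.

April 3, 2029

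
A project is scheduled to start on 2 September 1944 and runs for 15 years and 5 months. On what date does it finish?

Advancing 15 years and 5 months from September 2, 1944.
+15 years → 1959; month 9 + 5 = 14, which is month 2 of year 1960 → February 1960.
Day 2 is valid in February, giving February 2, 1960.

February 2, 1960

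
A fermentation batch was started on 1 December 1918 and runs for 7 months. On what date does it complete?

July 1, 1919

Adding 7 months from December 1, 1918.
month 12 + 7 = 19, which is month 7 of year 1919 → July 1919.
Day 1 is valid in July, giving July 1, 1919.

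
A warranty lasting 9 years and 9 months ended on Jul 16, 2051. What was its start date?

Going back 9 years and 9 months from July 16, 2051.
-9 years → 2042; month 7 − 9 = -2, which is month 10 of year 2041 → October 2041.
Day 16 is valid in October, giving October 16, 2041.

October 16, 2041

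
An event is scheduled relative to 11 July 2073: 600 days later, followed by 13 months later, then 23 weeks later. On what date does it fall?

Advancing 600 days from July 11, 2073:
July has 31 days, so 31 − 11 = 20 days remain after July 11, 2073; 600 − 20 = 580 left.
August 2073 has 31 days: 580 − 31 = 549 left.
September 2073 has 30 days: 549 − 30 = 519 left.
October 2073 has 31 days: 519 − 31 = 488 left.
November 2073 has 30 days: 488 − 30 = 458 left.
December 2073 has 31 days: 458 − 31 = 427 left.
January 2074 has 31 days: 427 − 31 = 396 left.
February 2074 has 28 days (2074 is not a leap year): 396 − 28 = 368 left.
March 2074 has 31 days: 368 − 31 = 337 left.
April 2074 has 30 days: 337 − 30 = 307 left.
May 2074 has 31 days: 307 − 31 = 276 left.
June 2074 has 30 days: 276 − 30 = 246 left.
July 2074 has 31 days: 246 − 31 = 215 left.
August 2074 has 31 days: 215 − 31 = 184 left.
September 2074 has 30 days: 184 − 30 = 154 left.
October 2074 has 31 days: 154 − 31 = 123 left.
November 2074 has 30 days: 123 − 30 = 93 left.
December 2074 has 31 days: 93 − 31 = 62 left.
January 2075 has 31 days: 62 − 31 = 31 left.
February 2075 has 28 days (2075 is not a leap year): 31 − 28 = 3 left.
3 days into March 2075 → March 3, 2075.
Advancing 13 months from March 3, 2075:
month 3 + 13 = 16, which is month 4 of year 2076 → April 2076.
Day 3 is valid in April, giving April 3, 2076.
Advancing 23 weeks (= 161 days) from April 3, 2076:
April has 30 days, so 30 − 3 = 27 days remain after April 3, 2076; 161 − 27 = 134 left.
May 2076 has 31 days: 134 − 31 = 103 left.
June 2076 has 30 days: 103 − 30 = 73 left.
July 2076 has 31 days: 73 − 31 = 42 left.
August 2076 has 31 days: 42 − 31 = 11 left.
11 days into September 2076 → September 11, 2076.

September 11, 2076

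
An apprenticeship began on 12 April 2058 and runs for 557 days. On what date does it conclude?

October 21, 2059

Advancing 557 days from April 12, 2058.
April has 30 days, so 30 − 12 = 18 days remain after April 12, 2058; 557 − 18 = 539 left.
May 2058 has 31 days: 539 − 31 = 508 left.
June 2058 has 30 days: 508 − 30 = 478 left.
July 2058 has 31 days: 478 − 31 = 447 left.
August 2058 has 31 days: 447 − 31 = 416 left.
September 2058 has 30 days: 416 − 30 = 386 left.
October 2058 has 31 days: 386 − 31 = 355 left.
November 2058 has 30 days: 355 − 30 = 325 left.
December 2058 has 31 days: 325 − 31 = 294 left.
January 2059 has 31 days: 294 − 31 = 263 left.
February 2059 has 28 days (2059 is not a leap year): 263 − 28 = 235 left.
March 2059 has 31 days: 235 − 31 = 204 left.
April 2059 has 30 days: 204 − 30 = 174 left.
May 2059 has 31 days: 174 − 31 = 143 left.
June 2059 has 30 days: 143 − 30 = 113 left.
July 2059 has 31 days: 113 − 31 = 82 left.
August 2059 has 31 days: 82 − 31 = 51 left.
September 2059 has 30 days: 51 − 30 = 21 left.
21 days into October 2059 → October 21, 2059.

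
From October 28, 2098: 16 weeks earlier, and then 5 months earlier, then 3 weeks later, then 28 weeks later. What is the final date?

September 13, 2098

Subtracting 16 weeks (= 112 days) from October 28, 2098:
Going back 28 days from October 28, 2098 reaches the end of the previous month; 112 − 28 = 84 left.
September 2098 has 30 days: 84 − 30 = 54 left.
August 2098 has 31 days: 54 − 31 = 23 left.
July 2098 has 31 days; 31 − 23 = 8 → July 8, 2098.
Counting back 5 months from July 8, 2098:
month 7 − 5 = 2 → February 2098.
Day 8 is valid in February, giving February 8, 2098.
Adding 3 weeks (= 21 days) from February 8, 2098:
February has 28 days, so 28 − 8 = 20 days remain after February 8, 2098; 21 − 20 = 1 left.
1 day into March 2098 → March 1, 2098.
Adding 28 weeks (= 196 days) from March 1, 2098:
March has 31 days, so 31 − 1 = 30 days remain after March 1, 2098; 196 − 30 = 166 left.
April 2098 has 30 days: 166 − 30 = 136 left.
May 2098 has 31 days: 136 − 31 = 105 left.
June 2098 has 30 days: 105 − 30 = 75 left.
July 2098 has 31 days: 75 − 31 = 44 left.
August 2098 has 31 days: 44 − 31 = 13 left.
13 days into September 2098 → September 13, 2098.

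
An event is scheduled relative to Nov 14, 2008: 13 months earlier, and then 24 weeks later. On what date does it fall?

March 30, 2008

Going back 13 months from November 14, 2008:
month 11 − 13 = -2, which is month 10 of year 2007 → October 2007.
Day 14 is valid in October, giving October 14, 2007.
Counting forward 24 weeks (= 168 days) from October 14, 2007:
October has 31 days, so 31 − 14 = 17 days remain after October 14, 2007; 168 − 17 = 151 left.
November 2007 has 30 days: 151 − 30 = 121 left.
December 2007 has 31 days: 121 − 31 = 90 left.
January 2008 has 31 days: 90 − 31 = 59 left.
February 2008 has 29 days (2008 is a leap year): 59 − 29 = 30 left.
30 days into March 2008 → March 30, 2008.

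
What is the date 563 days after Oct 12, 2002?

April 27, 2004

Adding 563 days from October 12, 2002.
October has 31 days, so 31 − 12 = 19 days remain after October 12, 2002; 563 − 19 = 544 left.
November 2002 has 30 days: 544 − 30 = 514 left.
December 2002 has 31 days: 514 − 31 = 483 left.
January 2003 has 31 days: 483 − 31 = 452 left.
February 2003 has 28 days (2003 is not a leap year): 452 − 28 = 424 left.
March 2003 has 31 days: 424 − 31 = 393 left.
April 2003 has 30 days: 393 − 30 = 363 left.
May 2003 has 31 days: 363 − 31 = 332 left.
June 2003 has 30 days: 332 − 30 = 302 left.
July 2003 has 31 days: 302 − 31 = 271 left.
August 2003 has 31 days: 271 − 31 = 240 left.
September 2003 has 30 days: 240 − 30 = 210 left.
October 2003 has 31 days: 210 − 31 = 179 left.
November 2003 has 30 days: 179 − 30 = 149 left.
December 2003 has 31 days: 149 − 31 = 118 left.
January 2004 has 31 days: 118 − 31 = 87 left.
February 2004 has 29 days (2004 is a leap year): 87 − 29 = 58 left.
March 2004 has 31 days: 58 − 31 = 27 left.
27 days into April 2004 → April 27, 2004.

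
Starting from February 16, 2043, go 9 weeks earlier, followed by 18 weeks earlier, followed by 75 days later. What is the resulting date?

October 25, 2042

Subtracting 9 weeks (= 63 days) from February 16, 2043:
Going back 16 days from February 16, 2043 reaches the end of the previous month; 63 − 16 = 47 left.
January 2043 has 31 days: 47 − 31 = 16 left.
December 2042 has 31 days; 31 − 16 = 15 → December 15, 2042.
Subtracting 18 weeks (= 126 days) from December 15, 2042:
Going back 15 days from December 15, 2042 reaches the end of the previous month; 126 − 15 = 111 left.
November 2042 has 30 days: 111 − 30 = 81 left.
October 2042 has 31 days: 81 − 31 = 50 left.
September 2042 has 30 days: 50 − 30 = 20 left.
August 2042 has 31 days; 31 − 20 = 11 → August 11, 2042.
Counting forward 75 days from August 11, 2042:
August has 31 days, so 31 − 11 = 20 days remain after August 11, 2042; 75 − 20 = 55 left.
September 2042 has 30 days: 55 − 30 = 25 left.
25 days into October 2042 → October 25, 2042.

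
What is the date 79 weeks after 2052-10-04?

April 10, 2054

Adding 79 weeks = 553 days from October 4, 2052.
October has 31 days, so 31 − 4 = 27 days remain after October 4, 2052; 553 − 27 = 526 left.
November 2052 has 30 days: 526 − 30 = 496 left.
December 2052 has 31 days: 496 − 31 = 465 left.
January 2053 has 31 days: 465 − 31 = 434 left.
February 2053 has 28 days (2053 is not a leap year): 434 − 28 = 406 left.
March 2053 has 31 days: 406 − 31 = 375 left.
April 2053 has 30 days: 375 − 30 = 345 left.
May 2053 has 31 days: 345 − 31 = 314 left.
June 2053 has 30 days: 314 − 30 = 284 left.
July 2053 has 31 days: 284 − 31 = 253 left.
August 2053 has 31 days: 253 − 31 = 222 left.
September 2053 has 30 days: 222 − 30 = 192 left.
October 2053 has 31 days: 192 − 31 = 161 left.
November 2053 has 30 days: 161 − 30 = 131 left.
December 2053 has 31 days: 131 − 31 = 100 left.
January 2054 has 31 days: 100 − 31 = 69 left.
February 2054 has 28 days (2054 is not a leap year): 69 − 28 = 41 left.
March 2054 has 31 days: 41 − 31 = 10 left.
10 days into April 2054 → April 10, 2054.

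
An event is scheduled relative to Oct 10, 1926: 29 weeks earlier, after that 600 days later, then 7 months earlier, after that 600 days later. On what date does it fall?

Going back 29 weeks (= 203 days) from October 10, 1926:
Going back 10 days from October 10, 1926 reaches the end of the previous month; 203 − 10 = 193 left.
September 1926 has 30 days: 193 − 30 = 163 left.
August 1926 has 31 days: 163 − 31 = 132 left.
July 1926 has 31 days: 132 − 31 = 101 left.
June 1926 has 30 days: 101 − 30 = 71 left.
May 1926 has 31 days: 71 − 31 = 40 left.
April 1926 has 30 days: 40 − 30 = 10 left.
March 1926 has 31 days; 31 − 10 = 21 → March 21, 1926.
Advancing 600 days from March 21, 1926:
March has 31 days, so 31 − 21 = 10 days remain after March 21, 1926; 600 − 10 = 590 left.
April 1926 has 30 days: 590 − 30 = 560 left.
May 1926 has 31 days: 560 − 31 = 529 left.
June 1926 has 30 days: 529 − 30 = 499 left.
July 1926 has 31 days: 499 − 31 = 468 left.
August 1926 has 31 days: 468 − 31 = 437 left.
September 1926 has 30 days: 437 − 30 = 407 left.
October 1926 has 31 days: 407 − 31 = 376 left.
November 1926 has 30 days: 376 − 30 = 346 left.
December 1926 has 31 days: 346 − 31 = 315 left.
January 1927 has 31 days: 315 − 31 = 284 left.
February 1927 has 28 days (1927 is not a leap year): 284 − 28 = 256 left.
March 1927 has 31 days: 256 − 31 = 225 left.
April 1927 has 30 days: 225 − 30 = 195 left.
May 1927 has 31 days: 195 − 31 = 164 left.
June 1927 has 30 days: 164 − 30 = 134 left.
July 1927 has 31 days: 134 − 31 = 103 left.
August 1927 has 31 days: 103 − 31 = 72 left.
September 1927 has 30 days: 72 − 30 = 42 left.
October 1927 has 31 days: 42 − 31 = 11 left.
11 days into November 1927 → November 11, 1927.
Going back 7 months from November 11, 1927:
month 11 − 7 = 4 → April 1927.
Day 11 is valid in April, giving April 11, 1927.
Counting forward 600 days from April 11, 1927:
April has 30 days, so 30 − 11 = 19 days remain after April 11, 1927; 600 − 19 = 581 left.
May 1927 has 31 days: 581 − 31 = 550 left.
June 1927 has 30 days: 550 − 30 = 520 left.
July 1927 has 31 days: 520 − 31 = 489 left.
August 1927 has 31 days: 489 − 31 = 458 left.
September 1927 has 30 days: 458 − 30 = 428 left.
October 1927 has 31 days: 428 − 31 = 397 left.
November 1927 has 30 days: 397 − 30 = 367 left.
December 1927 has 31 days: 367 − 31 = 336 left.
January 1928 has 31 days: 336 − 31 = 305 left.
February 1928 has 29 days (1928 is a leap year): 305 − 29 = 276 left.
March 1928 has 31 days: 276 − 31 = 245 left.
April 1928 has 30 days: 245 − 30 = 215 left.
May 1928 has 31 days: 215 − 31 = 184 left.
June 1928 has 30 days: 184 − 30 = 154 left.
July 1928 has 31 days: 154 − 31 = 123 left.
August 1928 has 31 days: 123 − 31 = 92 left.
September 1928 has 30 days: 92 − 30 = 62 left.
October 1928 has 31 days: 62 − 31 = 31 left.
November 1928 has 30 days: 31 − 30 = 1 left.
1 day into December 1928 → December 1, 1928.

December 1, 1928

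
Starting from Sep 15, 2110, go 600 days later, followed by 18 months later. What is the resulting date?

November 7, 2113

Adding 600 days from September 15, 2110:
September has 30 days, so 30 − 15 = 15 days remain after September 15, 2110; 600 − 15 = 585 left.
October 2110 has 31 days: 585 − 31 = 554 left.
November 2110 has 30 days: 554 − 30 = 524 left.
December 2110 has 31 days: 524 − 31 = 493 left.
January 2111 has 31 days: 493 − 31 = 462 left.
February 2111 has 28 days (2111 is not a leap year): 462 − 28 = 434 left.
March 2111 has 31 days: 434 − 31 = 403 left.
April 2111 has 30 days: 403 − 30 = 373 left.
May 2111 has 31 days: 373 − 31 = 342 left.
June 2111 has 30 days: 342 − 30 = 312 left.
July 2111 has 31 days: 312 − 31 = 281 left.
August 2111 has 31 days: 281 − 31 = 250 left.
September 2111 has 30 days: 250 − 30 = 220 left.
October 2111 has 31 days: 220 − 31 = 189 left.
November 2111 has 30 days: 189 − 30 = 159 left.
December 2111 has 31 days: 159 − 31 = 128 left.
January 2112 has 31 days: 128 − 31 = 97 left.
February 2112 has 29 days (2112 is a leap year): 97 − 29 = 68 left.
March 2112 has 31 days: 68 − 31 = 37 left.
April 2112 has 30 days: 37 − 30 = 7 left.
7 days into May 2112 → May 7, 2112.
Adding 18 months from May 7, 2112:
month 5 + 18 = 23, which is month 11 of year 2113 → November 2113.
Day 7 is valid in November, giving November 7, 2113.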